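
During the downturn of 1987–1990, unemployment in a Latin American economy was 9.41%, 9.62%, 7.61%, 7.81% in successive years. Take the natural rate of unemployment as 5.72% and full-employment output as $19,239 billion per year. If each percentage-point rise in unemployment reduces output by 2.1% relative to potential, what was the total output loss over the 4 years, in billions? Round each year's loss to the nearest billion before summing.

Year 1987: gap = -2.1 × (9.41 - 5.72) = -7.749%, loss ≈ 19239 × 7.749/100 ≈ 1491.
Year 1988: gap = -2.1 × (9.62 - 5.72) = -8.19%, loss ≈ 19239 × 8.19/100 ≈ 1576.
Year 1989: gap = -2.1 × (7.61 - 5.72) = -3.969%, loss ≈ 19239 × 3.969/100 ≈ 764.
Year 1990: gap = -2.1 × (7.81 - 5.72) = -4.389%, loss ≈ 19239 × 4.389/100 ≈ 844.
Total lost output = 1491 + 1576 + 764 + 844 = 4675 billion.

$4,675 billion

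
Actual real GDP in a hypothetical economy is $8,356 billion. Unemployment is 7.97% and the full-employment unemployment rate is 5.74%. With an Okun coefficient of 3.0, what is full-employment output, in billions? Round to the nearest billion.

$8,955 billion

Unemployment gap = 7.97 - 5.74 = 2.23 points, so output gap = -3 × 2.23 = -6.69%.
Since Y = Y* × (1 + gap/100), Y* = 8356/0.9331 ≈ 8955 billion.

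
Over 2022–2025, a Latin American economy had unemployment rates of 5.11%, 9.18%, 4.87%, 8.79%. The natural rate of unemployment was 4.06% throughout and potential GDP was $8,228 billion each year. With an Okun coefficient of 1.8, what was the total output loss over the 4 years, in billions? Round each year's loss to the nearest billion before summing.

Year 2022: gap = -1.8 × (5.11 - 4.06) = -1.89%, loss ≈ 8228 × 1.89/100 ≈ 156.
Year 2023: gap = -1.8 × (9.18 - 4.06) = -9.216%, loss ≈ 8228 × 9.216/100 ≈ 758.
Year 2024: gap = -1.8 × (4.87 - 4.06) = -1.458%, loss ≈ 8228 × 1.458/100 ≈ 120.
Year 2025: gap = -1.8 × (8.79 - 4.06) = -8.514%, loss ≈ 8228 × 8.514/100 ≈ 701.
Total lost output = 156 + 758 + 120 + 701 = 1735 billion.

$1,735 billion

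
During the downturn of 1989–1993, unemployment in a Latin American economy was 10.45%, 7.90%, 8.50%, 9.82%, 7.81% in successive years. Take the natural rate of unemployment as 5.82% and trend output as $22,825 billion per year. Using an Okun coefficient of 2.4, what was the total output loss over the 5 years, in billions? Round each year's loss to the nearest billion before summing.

$8,424 billion

Year 1989: gap = -2.4 × (10.45 - 5.82) = -11.112%, loss ≈ 22825 × 11.112/100 ≈ 2536.
Year 1990: gap = -2.4 × (7.9 - 5.82) = -4.992%, loss ≈ 22825 × 4.992/100 ≈ 1139.
Year 1991: gap = -2.4 × (8.5 - 5.82) = -6.432%, loss ≈ 22825 × 6.432/100 ≈ 1468.
Year 1992: gap = -2.4 × (9.82 - 5.82) = -9.6%, loss ≈ 22825 × 9.6/100 ≈ 2191.
Year 1993: gap = -2.4 × (7.81 - 5.82) = -4.776%, loss ≈ 22825 × 4.776/100 ≈ 1090.
Total lost output = 2536 + 1139 + 1468 + 2191 + 1090 = 8424 billion.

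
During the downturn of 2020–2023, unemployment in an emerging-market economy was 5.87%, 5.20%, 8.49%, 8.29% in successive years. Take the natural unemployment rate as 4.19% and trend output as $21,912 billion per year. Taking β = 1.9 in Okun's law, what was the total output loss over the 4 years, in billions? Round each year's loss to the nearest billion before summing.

Year 2020: gap = -1.9 × (5.87 - 4.19) = -3.192%, loss ≈ 21912 × 3.192/100 ≈ 699.
Year 2021: gap = -1.9 × (5.2 - 4.19) = -1.919%, loss ≈ 21912 × 1.919/100 ≈ 420.
Year 2022: gap = -1.9 × (8.49 - 4.19) = -8.17%, loss ≈ 21912 × 8.17/100 ≈ 1790.
Year 2023: gap = -1.9 × (8.29 - 4.19) = -7.79%, loss ≈ 21912 × 7.79/100 ≈ 1707.
Total lost output = 699 + 420 + 1790 + 1707 = 4616 billion.

$4,616 billion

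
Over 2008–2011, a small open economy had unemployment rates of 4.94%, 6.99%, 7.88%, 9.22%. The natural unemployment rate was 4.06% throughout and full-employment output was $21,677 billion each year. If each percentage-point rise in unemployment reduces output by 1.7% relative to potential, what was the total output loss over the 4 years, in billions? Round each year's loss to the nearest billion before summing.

Year 2008: gap = -1.7 × (4.94 - 4.06) = -1.496%, loss ≈ 21677 × 1.496/100 ≈ 324.
Year 2009: gap = -1.7 × (6.99 - 4.06) = -4.981%, loss ≈ 21677 × 4.981/100 ≈ 1080.
Year 2010: gap = -1.7 × (7.88 - 4.06) = -6.494%, loss ≈ 21677 × 6.494/100 ≈ 1408.
Year 2011: gap = -1.7 × (9.22 - 4.06) = -8.772%, loss ≈ 21677 × 8.772/100 ≈ 1902.
Total lost output = 324 + 1080 + 1408 + 1902 = 4714 billion.

$4,714 billion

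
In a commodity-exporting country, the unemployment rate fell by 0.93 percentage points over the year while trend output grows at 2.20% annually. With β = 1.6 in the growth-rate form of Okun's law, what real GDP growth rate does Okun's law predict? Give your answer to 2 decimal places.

3.69%

Growth-rate Okun's law: g_Y = g_Y* - β × Δu.
g_Y = 2.20 - 1.6 × (-0.93) = 2.2 + 1.488 = 3.688%, i.e. 3.69% to 2 d.p.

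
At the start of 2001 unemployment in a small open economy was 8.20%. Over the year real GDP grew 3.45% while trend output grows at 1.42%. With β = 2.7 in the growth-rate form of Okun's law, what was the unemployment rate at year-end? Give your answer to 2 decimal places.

Growth-rate Okun's law: g_Y = g_Y* - β × Δu, so Δu = (g_Y* - g_Y)/β.
Δu = (1.42 - 3.45)/2.7 = -2.03/2.7 = -0.75 percentage points.
Year-end unemployment = 8.2 - 0.75 = 7.45%.

7.45%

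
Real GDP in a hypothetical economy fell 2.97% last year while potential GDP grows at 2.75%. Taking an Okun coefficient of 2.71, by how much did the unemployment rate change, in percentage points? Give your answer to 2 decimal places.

2.11 percentage points

Growth-rate Okun's law: g_Y = g_Y* - β × Δu, so Δu = (g_Y* - g_Y)/β.
Δu = (2.75 + 2.97)/2.71 = 5.72/2.71 = 2.11 percentage points.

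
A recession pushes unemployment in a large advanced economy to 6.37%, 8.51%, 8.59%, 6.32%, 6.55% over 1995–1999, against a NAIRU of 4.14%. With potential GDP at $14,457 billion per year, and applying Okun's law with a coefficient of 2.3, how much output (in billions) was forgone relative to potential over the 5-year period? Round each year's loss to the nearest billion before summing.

Year 1995: gap = -2.3 × (6.37 - 4.14) = -5.129%, loss ≈ 14457 × 5.129/100 ≈ 741.
Year 1996: gap = -2.3 × (8.51 - 4.14) = -10.051%, loss ≈ 14457 × 10.051/100 ≈ 1453.
Year 1997: gap = -2.3 × (8.59 - 4.14) = -10.235%, loss ≈ 14457 × 10.235/100 ≈ 1480.
Year 1998: gap = -2.3 × (6.32 - 4.14) = -5.014%, loss ≈ 14457 × 5.014/100 ≈ 725.
Year 1999: gap = -2.3 × (6.55 - 4.14) = -5.543%, loss ≈ 14457 × 5.543/100 ≈ 801.
Total lost output = 741 + 1453 + 1480 + 725 + 801 = 5200 billion.

$5,200 billion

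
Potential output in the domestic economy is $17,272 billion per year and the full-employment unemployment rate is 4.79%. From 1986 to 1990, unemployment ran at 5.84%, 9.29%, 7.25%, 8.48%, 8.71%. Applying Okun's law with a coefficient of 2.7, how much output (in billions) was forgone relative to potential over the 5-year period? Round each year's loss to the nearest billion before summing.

Year 1986: gap = -2.7 × (5.84 - 4.79) = -2.835%, loss ≈ 17272 × 2.835/100 ≈ 490.
Year 1987: gap = -2.7 × (9.29 - 4.79) = -12.15%, loss ≈ 17272 × 12.15/100 ≈ 2099.
Year 1988: gap = -2.7 × (7.25 - 4.79) = -6.642%, loss ≈ 17272 × 6.642/100 ≈ 1147.
Year 1989: gap = -2.7 × (8.48 - 4.79) = -9.963%, loss ≈ 17272 × 9.963/100 ≈ 1721.
Year 1990: gap = -2.7 × (8.71 - 4.79) = -10.584%, loss ≈ 17272 × 10.584/100 ≈ 1828.
Total lost output = 490 + 2099 + 1147 + 1721 + 1828 = 7285 billion.

$7,285 billion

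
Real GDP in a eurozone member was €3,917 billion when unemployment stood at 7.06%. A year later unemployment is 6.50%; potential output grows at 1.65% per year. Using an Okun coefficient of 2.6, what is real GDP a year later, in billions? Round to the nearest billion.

Δu = 6.5 - 7.06 = -0.56 points.
Okun's law (growth form): g_Y = g_Y* - β × Δu = 1.65 - 2.6 × (-0.56) = 1.65 + 1.456 = 3.106%.
Real GDP in the next year = 3917 × (1 + 3.106/100) = 3917 × 1.03106 ≈ 4039 billion.

€4,039 billion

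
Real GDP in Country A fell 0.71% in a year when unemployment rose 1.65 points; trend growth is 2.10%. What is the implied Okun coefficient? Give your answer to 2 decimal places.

β ≈ 1.70

Growth form: g_Y = g_Y* - β × Δu, so β = (g_Y* - g_Y)/Δu.
β = (2.1 + 0.71)/1.65 = 2.81/1.65 = 1.70.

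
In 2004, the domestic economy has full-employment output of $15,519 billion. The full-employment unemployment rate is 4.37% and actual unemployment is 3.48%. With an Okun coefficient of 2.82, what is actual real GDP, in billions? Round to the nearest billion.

Unemployment gap = 3.48 - 4.37 = -0.89 points, so the output gap is -2.82 × (-0.89) = 2.5098%.
Actual GDP = 15519 × (1 + 2.5098/100) = 15519 × 1.025098 ≈ 15908 billion.

$15,908 billion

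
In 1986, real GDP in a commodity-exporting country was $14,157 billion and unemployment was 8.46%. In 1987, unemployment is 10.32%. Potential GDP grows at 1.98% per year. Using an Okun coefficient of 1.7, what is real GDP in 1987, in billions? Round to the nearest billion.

Δu = 10.32 - 8.46 = 1.86 points.
Okun's law (growth form): g_Y = g_Y* - β × Δu = 1.98 - 1.7 × (1.86) = 1.98 - 3.162 = -1.182%.
Real GDP in the next year = 14157 × (1 - 1.182/100) = 14157 × 0.98818 ≈ 13990 billion.

$13,990 billion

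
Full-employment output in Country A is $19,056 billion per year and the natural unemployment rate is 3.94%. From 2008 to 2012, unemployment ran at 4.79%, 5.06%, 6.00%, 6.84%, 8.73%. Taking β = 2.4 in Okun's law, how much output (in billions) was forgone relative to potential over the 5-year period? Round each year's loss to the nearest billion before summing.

$5,360 billion

Year 2008: gap = -2.4 × (4.79 - 3.94) = -2.04%, loss ≈ 19056 × 2.04/100 ≈ 389.
Year 2009: gap = -2.4 × (5.06 - 3.94) = -2.688%, loss ≈ 19056 × 2.688/100 ≈ 512.
Year 2010: gap = -2.4 × (6 - 3.94) = -4.944%, loss ≈ 19056 × 4.944/100 ≈ 942.
Year 2011: gap = -2.4 × (6.84 - 3.94) = -6.96%, loss ≈ 19056 × 6.96/100 ≈ 1326.
Year 2012: gap = -2.4 × (8.73 - 3.94) = -11.496%, loss ≈ 19056 × 11.496/100 ≈ 2191.
Total lost output = 389 + 512 + 942 + 1326 + 2191 = 5360 billion.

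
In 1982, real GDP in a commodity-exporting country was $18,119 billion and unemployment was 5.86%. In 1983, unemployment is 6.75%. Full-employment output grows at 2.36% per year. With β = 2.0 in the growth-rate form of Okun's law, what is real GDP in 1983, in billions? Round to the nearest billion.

Δu = 6.75 - 5.86 = 0.89 points.
Okun's law (growth form): g_Y = g_Y* - β × Δu = 2.36 - 2.0 × (0.89) = 2.36 - 1.78 = 0.58%.
Real GDP in the next year = 18119 × (1 + 0.58/100) = 18119 × 1.0058 ≈ 18224 billion.

$18,224 billion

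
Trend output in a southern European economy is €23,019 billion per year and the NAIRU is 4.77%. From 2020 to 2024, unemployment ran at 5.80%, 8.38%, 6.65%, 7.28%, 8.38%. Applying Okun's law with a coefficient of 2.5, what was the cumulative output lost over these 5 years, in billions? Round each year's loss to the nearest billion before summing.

Year 2020: gap = -2.5 × (5.8 - 4.77) = -2.575%, loss ≈ 23019 × 2.575/100 ≈ 593.
Year 2021: gap = -2.5 × (8.38 - 4.77) = -9.025%, loss ≈ 23019 × 9.025/100 ≈ 2077.
Year 2022: gap = -2.5 × (6.65 - 4.77) = -4.7%, loss ≈ 23019 × 4.7/100 ≈ 1082.
Year 2023: gap = -2.5 × (7.28 - 4.77) = -6.275%, loss ≈ 23019 × 6.275/100 ≈ 1444.
Year 2024: gap = -2.5 × (8.38 - 4.77) = -9.025%, loss ≈ 23019 × 9.025/100 ≈ 2077.
Total lost output = 593 + 2077 + 1082 + 1444 + 2077 = 7273 billion.

€7,273 billion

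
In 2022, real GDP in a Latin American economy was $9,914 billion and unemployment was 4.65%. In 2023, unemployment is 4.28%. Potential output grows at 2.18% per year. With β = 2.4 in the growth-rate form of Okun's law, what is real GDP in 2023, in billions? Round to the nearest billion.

Δu = 4.28 - 4.65 = -0.37 points.
Okun's law (growth form): g_Y = g_Y* - β × Δu = 2.18 - 2.4 × (-0.37) = 2.18 + 0.888 = 3.068%.
Real GDP in the next year = 9914 × (1 + 3.068/100) = 9914 × 1.03068 ≈ 10218 billion.

$10,218 billion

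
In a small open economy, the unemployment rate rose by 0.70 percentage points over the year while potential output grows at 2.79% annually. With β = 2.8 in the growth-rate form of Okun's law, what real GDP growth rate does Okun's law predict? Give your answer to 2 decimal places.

Growth-rate Okun's law: g_Y = g_Y* - β × Δu.
g_Y = 2.79 - 2.8 × (0.70) = 2.79 - 1.96 = 0.83%, i.e. 0.83% to 2 d.p.

0.83%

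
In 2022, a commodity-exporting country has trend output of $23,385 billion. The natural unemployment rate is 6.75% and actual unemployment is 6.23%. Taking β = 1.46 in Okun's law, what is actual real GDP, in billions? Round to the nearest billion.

$23,563 billion

Unemployment gap = 6.23 - 6.75 = -0.52 points, so the output gap is -1.46 × (-0.52) = 0.7592%.
Actual GDP = 23385 × (1 + 0.7592/100) = 23385 × 1.007592 ≈ 23563 billion.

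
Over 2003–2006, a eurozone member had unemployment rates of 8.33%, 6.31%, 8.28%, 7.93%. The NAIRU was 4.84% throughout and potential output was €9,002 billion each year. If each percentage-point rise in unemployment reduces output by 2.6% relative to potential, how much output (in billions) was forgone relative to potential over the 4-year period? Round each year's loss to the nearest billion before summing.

Year 2003: gap = -2.6 × (8.33 - 4.84) = -9.074%, loss ≈ 9002 × 9.074/100 ≈ 817.
Year 2004: gap = -2.6 × (6.31 - 4.84) = -3.822%, loss ≈ 9002 × 3.822/100 ≈ 344.
Year 2005: gap = -2.6 × (8.28 - 4.84) = -8.944%, loss ≈ 9002 × 8.944/100 ≈ 805.
Year 2006: gap = -2.6 × (7.93 - 4.84) = -8.034%, loss ≈ 9002 × 8.034/100 ≈ 723.
Total lost output = 817 + 344 + 805 + 723 = 2689 billion.

€2,689 billion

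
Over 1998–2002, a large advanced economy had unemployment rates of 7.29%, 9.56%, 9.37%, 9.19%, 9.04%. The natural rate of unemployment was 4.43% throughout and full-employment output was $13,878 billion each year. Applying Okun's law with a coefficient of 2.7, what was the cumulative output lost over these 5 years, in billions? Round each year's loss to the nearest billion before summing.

$8,356 billion

Year 1998: gap = -2.7 × (7.29 - 4.43) = -7.722%, loss ≈ 13878 × 7.722/100 ≈ 1072.
Year 1999: gap = -2.7 × (9.56 - 4.43) = -13.851%, loss ≈ 13878 × 13.851/100 ≈ 1922.
Year 2000: gap = -2.7 × (9.37 - 4.43) = -13.338%, loss ≈ 13878 × 13.338/100 ≈ 1851.
Year 2001: gap = -2.7 × (9.19 - 4.43) = -12.852%, loss ≈ 13878 × 12.852/100 ≈ 1784.
Year 2002: gap = -2.7 × (9.04 - 4.43) = -12.447%, loss ≈ 13878 × 12.447/100 ≈ 1727.
Total lost output = 1072 + 1922 + 1851 + 1784 + 1727 = 8356 billion.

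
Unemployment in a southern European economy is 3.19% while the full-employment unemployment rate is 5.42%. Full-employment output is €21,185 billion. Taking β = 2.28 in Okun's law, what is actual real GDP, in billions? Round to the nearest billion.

€22,262 billion

Unemployment gap = 3.19 - 5.42 = -2.23 points, so the output gap is -2.28 × (-2.23) = 5.0844%.
Actual GDP = 21185 × (1 + 5.0844/100) = 21185 × 1.050844 ≈ 22262 billion.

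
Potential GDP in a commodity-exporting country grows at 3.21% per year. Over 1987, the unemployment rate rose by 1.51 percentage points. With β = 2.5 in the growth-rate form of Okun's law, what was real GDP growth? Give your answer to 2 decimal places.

Growth-rate Okun's law: g_Y = g_Y* - β × Δu.
g_Y = 3.21 - 2.5 × (1.51) = 3.21 - 3.775 = -0.565%, i.e. -0.57% to 2 d.p.

-0.57%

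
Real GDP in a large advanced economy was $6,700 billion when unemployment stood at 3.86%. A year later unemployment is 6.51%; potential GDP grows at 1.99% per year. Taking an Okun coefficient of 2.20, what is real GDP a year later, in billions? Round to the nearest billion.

Δu = 6.51 - 3.86 = 2.65 points.
Okun's law (growth form): g_Y = g_Y* - β × Δu = 1.99 - 2.20 × (2.65) = 1.99 - 5.83 = -3.84%.
Real GDP in the next year = 6700 × (1 - 3.84/100) = 6700 × 0.9616 ≈ 6443 billion.

$6,443 billion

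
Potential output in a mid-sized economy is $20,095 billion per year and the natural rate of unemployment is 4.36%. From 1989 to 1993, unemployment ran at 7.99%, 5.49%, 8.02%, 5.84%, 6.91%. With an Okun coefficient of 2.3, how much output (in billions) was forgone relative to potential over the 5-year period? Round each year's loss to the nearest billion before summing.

Year 1989: gap = -2.3 × (7.99 - 4.36) = -8.349%, loss ≈ 20095 × 8.349/100 ≈ 1678.
Year 1990: gap = -2.3 × (5.49 - 4.36) = -2.599%, loss ≈ 20095 × 2.599/100 ≈ 522.
Year 1991: gap = -2.3 × (8.02 - 4.36) = -8.418%, loss ≈ 20095 × 8.418/100 ≈ 1692.
Year 1992: gap = -2.3 × (5.84 - 4.36) = -3.404%, loss ≈ 20095 × 3.404/100 ≈ 684.
Year 1993: gap = -2.3 × (6.91 - 4.36) = -5.865%, loss ≈ 20095 × 5.865/100 ≈ 1179.
Total lost output = 1678 + 522 + 1692 + 684 + 1179 = 5755 billion.

$5,755 billion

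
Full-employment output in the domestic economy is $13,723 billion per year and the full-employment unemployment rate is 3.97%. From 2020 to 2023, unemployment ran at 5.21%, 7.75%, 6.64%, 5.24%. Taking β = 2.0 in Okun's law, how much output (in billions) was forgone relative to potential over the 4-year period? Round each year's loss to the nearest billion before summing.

Year 2020: gap = -2.0 × (5.21 - 3.97) = -2.48%, loss ≈ 13723 × 2.48/100 ≈ 340.
Year 2021: gap = -2.0 × (7.75 - 3.97) = -7.56%, loss ≈ 13723 × 7.56/100 ≈ 1037.
Year 2022: gap = -2.0 × (6.64 - 3.97) = -5.34%, loss ≈ 13723 × 5.34/100 ≈ 733.
Year 2023: gap = -2.0 × (5.24 - 3.97) = -2.54%, loss ≈ 13723 × 2.54/100 ≈ 349.
Total lost output = 340 + 1037 + 733 + 349 = 2459 billion.

$2,459 billion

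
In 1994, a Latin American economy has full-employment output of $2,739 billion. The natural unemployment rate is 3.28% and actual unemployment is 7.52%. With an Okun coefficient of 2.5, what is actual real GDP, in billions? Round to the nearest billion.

$2,449 billion

Unemployment gap = 7.52 - 3.28 = 4.24 points, so the output gap is -2.5 × 4.24 = -10.6%.
Actual GDP = 2739 × (1 - 10.6/100) = 2739 × 0.894 ≈ 2449 billion.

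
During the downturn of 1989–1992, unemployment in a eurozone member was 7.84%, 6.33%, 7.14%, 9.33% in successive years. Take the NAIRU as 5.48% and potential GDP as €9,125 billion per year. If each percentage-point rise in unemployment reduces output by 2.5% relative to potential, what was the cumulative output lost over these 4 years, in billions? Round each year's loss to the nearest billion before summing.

Year 1989: gap = -2.5 × (7.84 - 5.48) = -5.9%, loss ≈ 9125 × 5.9/100 ≈ 538.
Year 1990: gap = -2.5 × (6.33 - 5.48) = -2.125%, loss ≈ 9125 × 2.125/100 ≈ 194.
Year 1991: gap = -2.5 × (7.14 - 5.48) = -4.15%, loss ≈ 9125 × 4.15/100 ≈ 379.
Year 1992: gap = -2.5 × (9.33 - 5.48) = -9.625%, loss ≈ 9125 × 9.625/100 ≈ 878.
Total lost output = 538 + 194 + 379 + 878 = 1989 billion.

€1,989 billion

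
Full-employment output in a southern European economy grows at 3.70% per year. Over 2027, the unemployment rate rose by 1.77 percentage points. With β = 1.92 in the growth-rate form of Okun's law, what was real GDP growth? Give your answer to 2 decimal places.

0.30%

Growth-rate Okun's law: g_Y = g_Y* - β × Δu.
g_Y = 3.70 - 1.92 × (1.77) = 3.7 - 3.3984 = 0.3016%, i.e. 0.30% to 2 d.p.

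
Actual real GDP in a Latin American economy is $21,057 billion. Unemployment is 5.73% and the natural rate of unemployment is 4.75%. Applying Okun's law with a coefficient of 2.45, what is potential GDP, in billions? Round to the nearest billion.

Unemployment gap = 5.73 - 4.75 = 0.98 points, so output gap = -2.45 × 0.98 = -2.401%.
Since Y = Y* × (1 + gap/100), Y* = 21057/0.97599 ≈ 21575 billion.

$21,575 billion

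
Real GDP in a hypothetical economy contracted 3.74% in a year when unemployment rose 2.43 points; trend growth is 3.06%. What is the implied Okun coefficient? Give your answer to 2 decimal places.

Growth form: g_Y = g_Y* - β × Δu, so β = (g_Y* - g_Y)/Δu.
β = (3.06 + 3.74)/2.43 = 6.8/2.43 = 2.80.

β ≈ 2.80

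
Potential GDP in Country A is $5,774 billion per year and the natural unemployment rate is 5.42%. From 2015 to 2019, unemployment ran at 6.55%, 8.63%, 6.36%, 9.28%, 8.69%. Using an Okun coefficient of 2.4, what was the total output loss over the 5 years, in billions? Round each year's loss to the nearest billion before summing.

Year 2015: gap = -2.4 × (6.55 - 5.42) = -2.712%, loss ≈ 5774 × 2.712/100 ≈ 157.
Year 2016: gap = -2.4 × (8.63 - 5.42) = -7.704%, loss ≈ 5774 × 7.704/100 ≈ 445.
Year 2017: gap = -2.4 × (6.36 - 5.42) = -2.256%, loss ≈ 5774 × 2.256/100 ≈ 130.
Year 2018: gap = -2.4 × (9.28 - 5.42) = -9.264%, loss ≈ 5774 × 9.264/100 ≈ 535.
Year 2019: gap = -2.4 × (8.69 - 5.42) = -7.848%, loss ≈ 5774 × 7.848/100 ≈ 453.
Total lost output = 157 + 445 + 130 + 535 + 453 = 1720 billion.

$1,720 billion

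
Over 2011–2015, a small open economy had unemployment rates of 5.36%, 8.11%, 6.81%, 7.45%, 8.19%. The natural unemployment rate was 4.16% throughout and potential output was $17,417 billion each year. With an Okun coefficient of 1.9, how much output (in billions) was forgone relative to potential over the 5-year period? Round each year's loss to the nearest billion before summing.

Year 2011: gap = -1.9 × (5.36 - 4.16) = -2.28%, loss ≈ 17417 × 2.28/100 ≈ 397.
Year 2012: gap = -1.9 × (8.11 - 4.16) = -7.505%, loss ≈ 17417 × 7.505/100 ≈ 1307.
Year 2013: gap = -1.9 × (6.81 - 4.16) = -5.035%, loss ≈ 17417 × 5.035/100 ≈ 877.
Year 2014: gap = -1.9 × (7.45 - 4.16) = -6.251%, loss ≈ 17417 × 6.251/100 ≈ 1089.
Year 2015: gap = -1.9 × (8.19 - 4.16) = -7.657%, loss ≈ 17417 × 7.657/100 ≈ 1334.
Total lost output = 397 + 1307 + 877 + 1089 + 1334 = 5004 billion.

$5,004 billion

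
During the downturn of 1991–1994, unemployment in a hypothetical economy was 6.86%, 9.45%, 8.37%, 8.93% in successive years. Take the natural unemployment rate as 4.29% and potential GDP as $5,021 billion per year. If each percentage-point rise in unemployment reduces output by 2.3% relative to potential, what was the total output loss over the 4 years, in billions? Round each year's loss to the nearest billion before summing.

Year 1991: gap = -2.3 × (6.86 - 4.29) = -5.911%, loss ≈ 5021 × 5.911/100 ≈ 297.
Year 1992: gap = -2.3 × (9.45 - 4.29) = -11.868%, loss ≈ 5021 × 11.868/100 ≈ 596.
Year 1993: gap = -2.3 × (8.37 - 4.29) = -9.384%, loss ≈ 5021 × 9.384/100 ≈ 471.
Year 1994: gap = -2.3 × (8.93 - 4.29) = -10.672%, loss ≈ 5021 × 10.672/100 ≈ 536.
Total lost output = 297 + 596 + 471 + 536 = 1900 billion.

$1,900 billion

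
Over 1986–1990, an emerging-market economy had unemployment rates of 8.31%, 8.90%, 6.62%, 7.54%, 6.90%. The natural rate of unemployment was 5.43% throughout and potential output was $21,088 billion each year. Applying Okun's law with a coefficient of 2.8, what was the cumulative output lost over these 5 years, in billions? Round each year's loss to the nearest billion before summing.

$6,567 billion

Year 1986: gap = -2.8 × (8.31 - 5.43) = -8.064%, loss ≈ 21088 × 8.064/100 ≈ 1701.
Year 1987: gap = -2.8 × (8.9 - 5.43) = -9.716%, loss ≈ 21088 × 9.716/100 ≈ 2049.
Year 1988: gap = -2.8 × (6.62 - 5.43) = -3.332%, loss ≈ 21088 × 3.332/100 ≈ 703.
Year 1989: gap = -2.8 × (7.54 - 5.43) = -5.908%, loss ≈ 21088 × 5.908/100 ≈ 1246.
Year 1990: gap = -2.8 × (6.9 - 5.43) = -4.116%, loss ≈ 21088 × 4.116/100 ≈ 868.
Total lost output = 1701 + 2049 + 703 + 1246 + 868 = 6567 billion.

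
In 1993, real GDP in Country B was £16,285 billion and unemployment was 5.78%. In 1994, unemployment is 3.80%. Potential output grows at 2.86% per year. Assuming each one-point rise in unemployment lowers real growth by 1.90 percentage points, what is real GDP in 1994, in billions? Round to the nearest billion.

£17,363 billion

Δu = 3.8 - 5.78 = -1.98 points.
Okun's law (growth form): g_Y = g_Y* - β × Δu = 2.86 - 1.90 × (-1.98) = 2.86 + 3.762 = 6.622%.
Real GDP in the next year = 16285 × (1 + 6.622/100) = 16285 × 1.06622 ≈ 17363 billion.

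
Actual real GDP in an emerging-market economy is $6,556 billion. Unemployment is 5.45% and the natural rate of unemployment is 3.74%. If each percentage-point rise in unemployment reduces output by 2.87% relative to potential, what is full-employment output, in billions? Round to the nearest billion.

Unemployment gap = 5.45 - 3.74 = 1.71 points, so output gap = -2.87 × 1.71 = -4.9077%.
Since Y = Y* × (1 + gap/100), Y* = 6556/0.950923 ≈ 6894 billion.

$6,894 billion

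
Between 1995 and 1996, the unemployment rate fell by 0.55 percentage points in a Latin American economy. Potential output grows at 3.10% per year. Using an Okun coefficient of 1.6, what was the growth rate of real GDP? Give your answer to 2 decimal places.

3.98%

Growth-rate Okun's law: g_Y = g_Y* - β × Δu.
g_Y = 3.10 - 1.6 × (-0.55) = 3.1 + 0.88 = 3.98%, i.e. 3.98% to 2 d.p.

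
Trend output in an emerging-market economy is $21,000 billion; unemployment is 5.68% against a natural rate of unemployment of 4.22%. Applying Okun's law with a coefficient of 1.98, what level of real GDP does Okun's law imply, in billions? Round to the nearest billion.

$20,393 billion

Unemployment gap = 5.68 - 4.22 = 1.46 points, so the output gap is -1.98 × 1.46 = -2.8908%.
Actual GDP = 21000 × (1 - 2.8908/100) = 21000 × 0.971092 ≈ 20393 billion.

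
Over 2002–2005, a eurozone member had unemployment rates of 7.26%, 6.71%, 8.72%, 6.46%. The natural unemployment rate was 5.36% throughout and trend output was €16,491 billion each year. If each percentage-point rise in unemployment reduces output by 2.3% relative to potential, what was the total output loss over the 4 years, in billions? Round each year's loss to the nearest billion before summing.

€2,924 billion

Year 2002: gap = -2.3 × (7.26 - 5.36) = -4.37%, loss ≈ 16491 × 4.37/100 ≈ 721.
Year 2003: gap = -2.3 × (6.71 - 5.36) = -3.105%, loss ≈ 16491 × 3.105/100 ≈ 512.
Year 2004: gap = -2.3 × (8.72 - 5.36) = -7.728%, loss ≈ 16491 × 7.728/100 ≈ 1274.
Year 2005: gap = -2.3 × (6.46 - 5.36) = -2.53%, loss ≈ 16491 × 2.53/100 ≈ 417.
Total lost output = 721 + 512 + 1274 + 417 = 2924 billion.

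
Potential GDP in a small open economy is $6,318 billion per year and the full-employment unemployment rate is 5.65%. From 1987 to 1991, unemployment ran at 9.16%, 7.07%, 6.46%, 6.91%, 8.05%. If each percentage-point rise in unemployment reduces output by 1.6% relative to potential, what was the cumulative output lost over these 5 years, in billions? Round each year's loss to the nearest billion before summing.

Year 1987: gap = -1.6 × (9.16 - 5.65) = -5.616%, loss ≈ 6318 × 5.616/100 ≈ 355.
Year 1988: gap = -1.6 × (7.07 - 5.65) = -2.272%, loss ≈ 6318 × 2.272/100 ≈ 144.
Year 1989: gap = -1.6 × (6.46 - 5.65) = -1.296%, loss ≈ 6318 × 1.296/100 ≈ 82.
Year 1990: gap = -1.6 × (6.91 - 5.65) = -2.016%, loss ≈ 6318 × 2.016/100 ≈ 127.
Year 1991: gap = -1.6 × (8.05 - 5.65) = -3.84%, loss ≈ 6318 × 3.84/100 ≈ 243.
Total lost output = 355 + 144 + 82 + 127 + 243 = 951 billion.

$951 billion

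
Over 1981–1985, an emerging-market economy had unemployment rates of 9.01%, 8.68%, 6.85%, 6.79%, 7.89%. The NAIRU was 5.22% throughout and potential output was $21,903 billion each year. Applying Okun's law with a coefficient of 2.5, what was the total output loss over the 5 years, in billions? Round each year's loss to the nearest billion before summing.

Year 1981: gap = -2.5 × (9.01 - 5.22) = -9.475%, loss ≈ 21903 × 9.475/100 ≈ 2075.
Year 1982: gap = -2.5 × (8.68 - 5.22) = -8.65%, loss ≈ 21903 × 8.65/100 ≈ 1895.
Year 1983: gap = -2.5 × (6.85 - 5.22) = -4.075%, loss ≈ 21903 × 4.075/100 ≈ 893.
Year 1984: gap = -2.5 × (6.79 - 5.22) = -3.925%, loss ≈ 21903 × 3.925/100 ≈ 860.
Year 1985: gap = -2.5 × (7.89 - 5.22) = -6.675%, loss ≈ 21903 × 6.675/100 ≈ 1462.
Total lost output = 2075 + 1895 + 893 + 860 + 1462 = 7185 billion.

$7,185 billion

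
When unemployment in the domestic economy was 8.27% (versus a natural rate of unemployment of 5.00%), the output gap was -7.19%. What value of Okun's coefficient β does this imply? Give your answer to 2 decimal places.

Okun's law: output gap = -β × (u - u*).
-7.19 = -β × (8.27 - 5) = -β × 3.27, so β = 7.19/3.27 = 2.20.

β ≈ 2.20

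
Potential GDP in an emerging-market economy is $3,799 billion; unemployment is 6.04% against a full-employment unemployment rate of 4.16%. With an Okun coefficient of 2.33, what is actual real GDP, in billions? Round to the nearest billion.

$3,633 billion

Unemployment gap = 6.04 - 4.16 = 1.88 points, so the output gap is -2.33 × 1.88 = -4.3804%.
Actual GDP = 3799 × (1 - 4.3804/100) = 3799 × 0.956196 ≈ 3633 billion.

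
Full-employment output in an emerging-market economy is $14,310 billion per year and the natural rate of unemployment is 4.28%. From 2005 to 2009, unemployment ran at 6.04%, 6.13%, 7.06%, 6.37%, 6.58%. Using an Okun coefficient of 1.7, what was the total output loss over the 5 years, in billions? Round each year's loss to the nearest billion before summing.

$2,622 billion

Year 2005: gap = -1.7 × (6.04 - 4.28) = -2.992%, loss ≈ 14310 × 2.992/100 ≈ 428.
Year 2006: gap = -1.7 × (6.13 - 4.28) = -3.145%, loss ≈ 14310 × 3.145/100 ≈ 450.
Year 2007: gap = -1.7 × (7.06 - 4.28) = -4.726%, loss ≈ 14310 × 4.726/100 ≈ 676.
Year 2008: gap = -1.7 × (6.37 - 4.28) = -3.553%, loss ≈ 14310 × 3.553/100 ≈ 508.
Year 2009: gap = -1.7 × (6.58 - 4.28) = -3.91%, loss ≈ 14310 × 3.91/100 ≈ 560.
Total lost output = 428 + 450 + 676 + 508 + 560 = 2622 billion.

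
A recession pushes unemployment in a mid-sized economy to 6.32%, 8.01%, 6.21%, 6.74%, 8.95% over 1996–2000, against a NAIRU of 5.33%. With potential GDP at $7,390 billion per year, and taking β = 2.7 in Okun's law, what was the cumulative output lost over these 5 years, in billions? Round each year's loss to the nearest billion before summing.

Year 1996: gap = -2.7 × (6.32 - 5.33) = -2.673%, loss ≈ 7390 × 2.673/100 ≈ 198.
Year 1997: gap = -2.7 × (8.01 - 5.33) = -7.236%, loss ≈ 7390 × 7.236/100 ≈ 535.
Year 1998: gap = -2.7 × (6.21 - 5.33) = -2.376%, loss ≈ 7390 × 2.376/100 ≈ 176.
Year 1999: gap = -2.7 × (6.74 - 5.33) = -3.807%, loss ≈ 7390 × 3.807/100 ≈ 281.
Year 2000: gap = -2.7 × (8.95 - 5.33) = -9.774%, loss ≈ 7390 × 9.774/100 ≈ 722.
Total lost output = 198 + 535 + 176 + 281 + 722 = 1912 billion.

$1,912 billion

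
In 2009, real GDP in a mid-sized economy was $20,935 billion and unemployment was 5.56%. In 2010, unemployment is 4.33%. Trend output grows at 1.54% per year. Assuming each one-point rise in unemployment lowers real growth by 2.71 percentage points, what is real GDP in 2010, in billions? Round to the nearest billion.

Δu = 4.33 - 5.56 = -1.23 points.
Okun's law (growth form): g_Y = g_Y* - β × Δu = 1.54 - 2.71 × (-1.23) = 1.54 + 3.3333 = 4.8733%.
Real GDP in the next year = 20935 × (1 + 4.8733/100) = 20935 × 1.048733 ≈ 21955 billion.

$21,955 billion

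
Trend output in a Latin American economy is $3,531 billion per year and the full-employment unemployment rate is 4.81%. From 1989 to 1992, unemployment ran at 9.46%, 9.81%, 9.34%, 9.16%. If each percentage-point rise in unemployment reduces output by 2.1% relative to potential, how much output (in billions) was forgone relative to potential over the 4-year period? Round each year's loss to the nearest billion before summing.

$1,375 billion

Year 1989: gap = -2.1 × (9.46 - 4.81) = -9.765%, loss ≈ 3531 × 9.765/100 ≈ 345.
Year 1990: gap = -2.1 × (9.81 - 4.81) = -10.5%, loss ≈ 3531 × 10.5/100 ≈ 371.
Year 1991: gap = -2.1 × (9.34 - 4.81) = -9.513%, loss ≈ 3531 × 9.513/100 ≈ 336.
Year 1992: gap = -2.1 × (9.16 - 4.81) = -9.135%, loss ≈ 3531 × 9.135/100 ≈ 323.
Total lost output = 345 + 371 + 336 + 323 = 1375 billion.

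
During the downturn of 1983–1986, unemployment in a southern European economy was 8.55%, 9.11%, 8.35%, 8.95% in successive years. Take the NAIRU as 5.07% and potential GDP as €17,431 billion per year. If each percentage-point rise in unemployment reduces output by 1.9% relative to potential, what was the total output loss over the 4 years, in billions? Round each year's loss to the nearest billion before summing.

Year 1983: gap = -1.9 × (8.55 - 5.07) = -6.612%, loss ≈ 17431 × 6.612/100 ≈ 1153.
Year 1984: gap = -1.9 × (9.11 - 5.07) = -7.676%, loss ≈ 17431 × 7.676/100 ≈ 1338.
Year 1985: gap = -1.9 × (8.35 - 5.07) = -6.232%, loss ≈ 17431 × 6.232/100 ≈ 1086.
Year 1986: gap = -1.9 × (8.95 - 5.07) = -7.372%, loss ≈ 17431 × 7.372/100 ≈ 1285.
Total lost output = 1153 + 1338 + 1086 + 1285 = 4862 billion.

€4,862 billion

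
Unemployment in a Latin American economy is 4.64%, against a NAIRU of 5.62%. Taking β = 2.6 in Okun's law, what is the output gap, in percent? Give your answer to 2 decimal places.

2.55%

The unemployment gap is 4.64 - 5.62 = -0.98 percentage points.
Okun's law gives an output gap of -2.6 × (-0.98) = 2.548%, i.e. 2.55% above potential.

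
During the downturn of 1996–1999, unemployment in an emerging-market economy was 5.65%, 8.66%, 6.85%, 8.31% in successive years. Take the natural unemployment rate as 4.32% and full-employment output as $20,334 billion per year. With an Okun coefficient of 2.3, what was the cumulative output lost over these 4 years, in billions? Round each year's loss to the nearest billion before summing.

Year 1996: gap = -2.3 × (5.65 - 4.32) = -3.059%, loss ≈ 20334 × 3.059/100 ≈ 622.
Year 1997: gap = -2.3 × (8.66 - 4.32) = -9.982%, loss ≈ 20334 × 9.982/100 ≈ 2030.
Year 1998: gap = -2.3 × (6.85 - 4.32) = -5.819%, loss ≈ 20334 × 5.819/100 ≈ 1183.
Year 1999: gap = -2.3 × (8.31 - 4.32) = -9.177%, loss ≈ 20334 × 9.177/100 ≈ 1866.
Total lost output = 622 + 2030 + 1183 + 1866 = 5701 billion.

$5,701 billion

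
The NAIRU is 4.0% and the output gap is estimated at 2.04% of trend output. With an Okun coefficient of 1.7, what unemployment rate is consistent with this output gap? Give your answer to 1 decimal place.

2.8%

From Okun's law, u - u* = -(output gap)/β = -(2.04)/1.7 = -1.2 points.
So u = 4 - 1.2 = 2.8%.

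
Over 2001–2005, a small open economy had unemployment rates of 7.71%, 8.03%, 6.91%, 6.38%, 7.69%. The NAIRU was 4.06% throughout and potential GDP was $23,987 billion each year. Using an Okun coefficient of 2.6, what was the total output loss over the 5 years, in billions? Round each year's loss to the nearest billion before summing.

Year 2001: gap = -2.6 × (7.71 - 4.06) = -9.49%, loss ≈ 23987 × 9.49/100 ≈ 2276.
Year 2002: gap = -2.6 × (8.03 - 4.06) = -10.322%, loss ≈ 23987 × 10.322/100 ≈ 2476.
Year 2003: gap = -2.6 × (6.91 - 4.06) = -7.41%, loss ≈ 23987 × 7.41/100 ≈ 1777.
Year 2004: gap = -2.6 × (6.38 - 4.06) = -6.032%, loss ≈ 23987 × 6.032/100 ≈ 1447.
Year 2005: gap = -2.6 × (7.69 - 4.06) = -9.438%, loss ≈ 23987 × 9.438/100 ≈ 2264.
Total lost output = 2276 + 2476 + 1777 + 1447 + 2264 = 10240 billion.

$10,240 billion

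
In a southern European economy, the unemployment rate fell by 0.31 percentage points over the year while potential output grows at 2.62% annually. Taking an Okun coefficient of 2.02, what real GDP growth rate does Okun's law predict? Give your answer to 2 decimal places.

3.25%

Growth-rate Okun's law: g_Y = g_Y* - β × Δu.
g_Y = 2.62 - 2.02 × (-0.31) = 2.62 + 0.6262 = 3.2462%, i.e. 3.25% to 2 d.p.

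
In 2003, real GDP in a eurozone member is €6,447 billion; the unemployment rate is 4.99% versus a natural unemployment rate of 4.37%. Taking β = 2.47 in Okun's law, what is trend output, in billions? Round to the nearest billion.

€6,547 billion

Unemployment gap = 4.99 - 4.37 = 0.62 points, so output gap = -2.47 × 0.62 = -1.5314%.
Since Y = Y* × (1 + gap/100), Y* = 6447/0.984686 ≈ 6547 billion.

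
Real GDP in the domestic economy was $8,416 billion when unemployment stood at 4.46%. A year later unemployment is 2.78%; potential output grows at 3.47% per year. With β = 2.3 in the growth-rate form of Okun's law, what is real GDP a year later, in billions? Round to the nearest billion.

Δu = 2.78 - 4.46 = -1.68 points.
Okun's law (growth form): g_Y = g_Y* - β × Δu = 3.47 - 2.3 × (-1.68) = 3.47 + 3.864 = 7.334%.
Real GDP in the next year = 8416 × (1 + 7.334/100) = 8416 × 1.07334 ≈ 9033 billion.

$9,033 billion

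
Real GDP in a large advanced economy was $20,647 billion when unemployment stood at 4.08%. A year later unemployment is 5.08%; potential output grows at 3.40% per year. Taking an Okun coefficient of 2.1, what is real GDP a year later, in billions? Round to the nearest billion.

Δu = 5.08 - 4.08 = 1 point.
Okun's law (growth form): g_Y = g_Y* - β × Δu = 3.40 - 2.1 × (1.00) = 3.4 - 2.1 = 1.3%.
Real GDP in the next year = 20647 × (1 + 1.3/100) = 20647 × 1.013 ≈ 20915 billion.

$20,915 billion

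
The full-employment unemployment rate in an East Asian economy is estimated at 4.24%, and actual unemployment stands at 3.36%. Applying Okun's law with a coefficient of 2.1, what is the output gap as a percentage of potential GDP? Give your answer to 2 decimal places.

1.85%

The unemployment gap is 3.36 - 4.24 = -0.88 percentage points.
Okun's law gives an output gap of -2.1 × (-0.88) = 1.848%, i.e. 1.85% above potential.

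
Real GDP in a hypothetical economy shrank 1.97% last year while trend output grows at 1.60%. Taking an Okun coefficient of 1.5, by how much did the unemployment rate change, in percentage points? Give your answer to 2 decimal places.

Growth-rate Okun's law: g_Y = g_Y* - β × Δu, so Δu = (g_Y* - g_Y)/β.
Δu = (1.6 + 1.97)/1.5 = 3.57/1.5 = 2.38 percentage points.

2.38 percentage points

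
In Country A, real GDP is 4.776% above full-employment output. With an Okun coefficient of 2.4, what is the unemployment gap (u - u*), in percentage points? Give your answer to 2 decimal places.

-1.99 percentage points

Okun's law: output gap = -β × (u - u*), so u - u* = -(output gap)/β.
u - u* = -(4.776)/2.4 = -1.99 percentage points.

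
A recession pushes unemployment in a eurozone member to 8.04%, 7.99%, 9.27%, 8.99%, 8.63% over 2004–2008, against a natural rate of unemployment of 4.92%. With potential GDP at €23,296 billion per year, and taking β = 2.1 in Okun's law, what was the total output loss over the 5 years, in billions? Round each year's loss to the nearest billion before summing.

Year 2004: gap = -2.1 × (8.04 - 4.92) = -6.552%, loss ≈ 23296 × 6.552/100 ≈ 1526.
Year 2005: gap = -2.1 × (7.99 - 4.92) = -6.447%, loss ≈ 23296 × 6.447/100 ≈ 1502.
Year 2006: gap = -2.1 × (9.27 - 4.92) = -9.135%, loss ≈ 23296 × 9.135/100 ≈ 2128.
Year 2007: gap = -2.1 × (8.99 - 4.92) = -8.547%, loss ≈ 23296 × 8.547/100 ≈ 1991.
Year 2008: gap = -2.1 × (8.63 - 4.92) = -7.791%, loss ≈ 23296 × 7.791/100 ≈ 1815.
Total lost output = 1526 + 1502 + 2128 + 1991 + 1815 = 8962 billion.

€8,962 billion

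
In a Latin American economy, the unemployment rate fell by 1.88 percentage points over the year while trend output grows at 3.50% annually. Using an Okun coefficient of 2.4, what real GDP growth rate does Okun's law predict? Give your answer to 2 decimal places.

Growth-rate Okun's law: g_Y = g_Y* - β × Δu.
g_Y = 3.50 - 2.4 × (-1.88) = 3.5 + 4.512 = 8.012%, i.e. 8.01% to 2 d.p.

8.01%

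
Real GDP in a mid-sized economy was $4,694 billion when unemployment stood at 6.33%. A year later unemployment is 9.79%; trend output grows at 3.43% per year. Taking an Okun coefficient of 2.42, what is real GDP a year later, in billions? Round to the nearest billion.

Δu = 9.79 - 6.33 = 3.46 points.
Okun's law (growth form): g_Y = g_Y* - β × Δu = 3.43 - 2.42 × (3.46) = 3.43 - 8.3732 = -4.9432%.
Real GDP in the next year = 4694 × (1 - 4.9432/100) = 4694 × 0.950568 ≈ 4462 billion.

$4,462 billion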